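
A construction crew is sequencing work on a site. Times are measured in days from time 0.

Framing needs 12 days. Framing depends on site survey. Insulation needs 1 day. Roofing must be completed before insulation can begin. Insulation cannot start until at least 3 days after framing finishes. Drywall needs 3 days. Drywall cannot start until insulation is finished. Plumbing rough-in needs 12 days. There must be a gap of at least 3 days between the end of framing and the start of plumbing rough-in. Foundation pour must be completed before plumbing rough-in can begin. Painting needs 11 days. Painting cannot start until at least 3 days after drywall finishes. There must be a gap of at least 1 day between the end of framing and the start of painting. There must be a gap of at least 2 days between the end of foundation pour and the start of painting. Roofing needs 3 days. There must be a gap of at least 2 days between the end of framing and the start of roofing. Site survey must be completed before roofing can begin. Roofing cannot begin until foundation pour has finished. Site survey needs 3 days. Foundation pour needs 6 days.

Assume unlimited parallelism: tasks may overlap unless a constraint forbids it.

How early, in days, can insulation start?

20

Nothing blocks foundation pour, so it runs from day 0 to day 6.
Nothing blocks site survey, so it runs from day 0 to day 3.
Framing cannot begin until site survey (finishes day 3). It runs from day 3 to 3 + 12 = day 15.
Roofing needs all of framing (finishes day 15, plus 2-day gap → day 17); site survey (finishes day 3); foundation pour (finishes day 6). That puts its earliest start at day 17; it finishes at 17 + 3 = day 20.
Insulation waits on roofing (finishes day 20); framing (finishes day 15, plus 3-day gap → day 18). The latest of these is day 20, which is the earliest insulation can start.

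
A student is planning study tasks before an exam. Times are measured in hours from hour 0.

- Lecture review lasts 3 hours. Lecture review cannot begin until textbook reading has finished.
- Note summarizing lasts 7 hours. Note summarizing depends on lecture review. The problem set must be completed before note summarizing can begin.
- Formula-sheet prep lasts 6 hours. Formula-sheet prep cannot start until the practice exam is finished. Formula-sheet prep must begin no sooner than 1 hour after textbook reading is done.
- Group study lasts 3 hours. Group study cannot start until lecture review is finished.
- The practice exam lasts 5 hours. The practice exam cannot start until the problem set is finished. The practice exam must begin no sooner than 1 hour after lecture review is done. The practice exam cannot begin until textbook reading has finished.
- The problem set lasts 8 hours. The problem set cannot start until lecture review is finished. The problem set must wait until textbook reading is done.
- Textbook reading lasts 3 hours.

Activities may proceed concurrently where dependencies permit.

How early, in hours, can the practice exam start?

14

Textbook reading can start immediately at hour 0; it finishes at hour 3.
Lecture review waits on textbook reading (finishes hour 3), so it starts at hour 3 and finishes at 3 + 3 = hour 6.
The problem set needs all of lecture review (finishes hour 6); textbook reading (finishes hour 3). That puts its earliest start at hour 6; it finishes at 6 + 8 = hour 14.
The practice exam waits on the problem set (finishes hour 14); lecture review (finishes hour 6, plus 1-hour gap → hour 7); textbook reading (finishes hour 3). The latest of these is hour 14, which is the earliest the practice exam can start.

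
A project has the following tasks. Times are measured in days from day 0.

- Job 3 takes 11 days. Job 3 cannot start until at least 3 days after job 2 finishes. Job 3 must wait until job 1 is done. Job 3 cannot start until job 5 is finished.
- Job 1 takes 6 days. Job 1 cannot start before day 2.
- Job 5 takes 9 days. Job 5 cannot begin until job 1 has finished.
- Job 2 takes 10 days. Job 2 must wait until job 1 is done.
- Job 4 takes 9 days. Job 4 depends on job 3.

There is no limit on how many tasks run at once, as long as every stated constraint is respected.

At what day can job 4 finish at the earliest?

Job 1 cannot begin until its own release at day 2. It runs from day 2 to 2 + 6 = day 8.
Job 5 cannot begin until job 1 (finishes day 8). It runs from day 8 to 8 + 9 = day 17.
Job 2 waits on job 1 (finishes day 8), so it starts at day 8 and finishes at 8 + 10 = day 18.
Job 3 has to wait for job 2 (finishes day 18, plus 3-day gap → day 21); job 1 (finishes day 8); job 5 (finishes day 17). The latest of these is day 21, so job 3 runs day 21 to 21 + 11 = day 32.
Job 4 waits on job 3 (finishes day 32), so it starts at day 32 and finishes at 32 + 9 = day 41.

41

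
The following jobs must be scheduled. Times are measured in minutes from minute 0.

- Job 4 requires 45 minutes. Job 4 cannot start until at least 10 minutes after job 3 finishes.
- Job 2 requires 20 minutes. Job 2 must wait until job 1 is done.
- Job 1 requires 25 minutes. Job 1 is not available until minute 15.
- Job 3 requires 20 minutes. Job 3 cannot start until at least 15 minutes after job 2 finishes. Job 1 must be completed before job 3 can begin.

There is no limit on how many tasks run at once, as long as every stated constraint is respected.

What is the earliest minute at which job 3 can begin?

After its own release at minute 15, job 1 can start at minute 15 and finishes at minute 40.
Job 2 waits on job 1 (finishes minute 40), so it starts at minute 40 and finishes at 40 + 20 = minute 60.
Job 3 waits on job 2 (finishes minute 60, plus 15-minute gap → minute 75); job 1 (finishes minute 40). The latest of these is minute 75, which is the earliest job 3 can start.

75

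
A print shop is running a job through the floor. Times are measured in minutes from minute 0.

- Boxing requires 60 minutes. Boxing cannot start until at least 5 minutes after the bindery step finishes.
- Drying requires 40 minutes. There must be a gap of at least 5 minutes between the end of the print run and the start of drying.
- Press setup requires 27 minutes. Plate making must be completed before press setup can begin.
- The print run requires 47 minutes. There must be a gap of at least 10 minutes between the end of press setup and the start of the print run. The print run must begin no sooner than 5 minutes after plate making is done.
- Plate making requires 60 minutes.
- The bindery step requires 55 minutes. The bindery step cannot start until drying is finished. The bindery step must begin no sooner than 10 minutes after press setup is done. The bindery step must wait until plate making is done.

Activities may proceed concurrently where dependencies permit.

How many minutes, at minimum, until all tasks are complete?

309

Plate making has no prerequisites, so it starts at minute 0 and finishes at minute 60.
After plate making (finishes minute 60), press setup can start at minute 60 and finishes at minute 87.
The print run cannot start until press setup (finishes minute 87, plus 10-minute gap → minute 97); plate making (finishes minute 60, plus 5-minute gap → minute 65). The controlling bound is minute 97, so the print run finishes at 97 + 47 = minute 144.
Drying waits on the print run (finishes minute 144, plus 5-minute gap → minute 149), so it starts at minute 149 and finishes at 149 + 40 = minute 189.
For the bindery step: drying (finishes minute 189); press setup (finishes minute 87, plus 10-minute gap → minute 97); plate making (finishes minute 60). Taking the maximum gives a start of minute 189, and it finishes at 189 + 55 = minute 244.
Boxing cannot begin until the bindery step (finishes minute 244, plus 5-minute gap → minute 249). It runs from minute 249 to 249 + 60 = minute 309.
All tasks are finished once the last one completes. Finish times: Plate making at 60, Press setup at 87, The print run at 144, Drying at 189, The bindery step at 244, Boxing at 309. The latest is minute 309.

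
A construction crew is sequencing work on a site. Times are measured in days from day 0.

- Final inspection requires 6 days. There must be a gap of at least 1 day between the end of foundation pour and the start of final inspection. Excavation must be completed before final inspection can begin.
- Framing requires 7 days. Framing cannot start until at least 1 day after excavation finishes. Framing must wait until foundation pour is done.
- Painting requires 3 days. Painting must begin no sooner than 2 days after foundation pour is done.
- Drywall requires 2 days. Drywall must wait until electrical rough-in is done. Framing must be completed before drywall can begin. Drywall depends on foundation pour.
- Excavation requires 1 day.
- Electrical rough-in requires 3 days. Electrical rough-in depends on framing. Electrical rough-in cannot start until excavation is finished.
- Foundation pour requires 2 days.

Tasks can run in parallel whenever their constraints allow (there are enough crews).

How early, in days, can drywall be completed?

14

Foundation pour can start immediately at day 0; it finishes at day 2.
Nothing blocks excavation, so it runs from day 0 to day 1.
For framing: excavation (finishes day 1, plus 1-day gap → day 2); foundation pour (finishes day 2). Taking the maximum gives a start of day 2, and it finishes at 2 + 7 = day 9.
Electrical rough-in has to wait for framing (finishes day 9); excavation (finishes day 1). The latest of these is day 9, so electrical rough-in runs day 9 to 9 + 3 = day 12.
Drywall cannot start until electrical rough-in (finishes day 12); framing (finishes day 9); foundation pour (finishes day 2). The controlling bound is day 12, so drywall finishes at 12 + 2 = day 14.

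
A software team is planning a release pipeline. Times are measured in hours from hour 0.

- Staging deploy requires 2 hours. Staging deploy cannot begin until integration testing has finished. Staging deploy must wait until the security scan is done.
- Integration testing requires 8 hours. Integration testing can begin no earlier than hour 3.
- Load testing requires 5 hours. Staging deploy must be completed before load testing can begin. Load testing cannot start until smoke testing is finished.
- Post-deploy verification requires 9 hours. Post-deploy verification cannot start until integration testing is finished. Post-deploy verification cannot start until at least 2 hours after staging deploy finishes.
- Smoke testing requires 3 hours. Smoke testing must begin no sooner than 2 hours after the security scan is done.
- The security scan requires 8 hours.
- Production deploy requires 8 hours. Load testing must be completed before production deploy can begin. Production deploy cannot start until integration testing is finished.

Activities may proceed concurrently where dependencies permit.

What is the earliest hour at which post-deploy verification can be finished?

24

The security scan can start immediately at hour 0; it finishes at hour 8.
Integration testing waits on its own release at hour 3, so it starts at hour 3 and finishes at 3 + 8 = hour 11.
Staging deploy needs all of integration testing (finishes hour 11); the security scan (finishes hour 8). That puts its earliest start at hour 11; it finishes at 11 + 2 = hour 13.
Post-deploy verification has to wait for integration testing (finishes hour 11); staging deploy (finishes hour 13, plus 2-hour gap → hour 15). The latest of these is hour 15, so post-deploy verification runs hour 15 to 15 + 9 = hour 24.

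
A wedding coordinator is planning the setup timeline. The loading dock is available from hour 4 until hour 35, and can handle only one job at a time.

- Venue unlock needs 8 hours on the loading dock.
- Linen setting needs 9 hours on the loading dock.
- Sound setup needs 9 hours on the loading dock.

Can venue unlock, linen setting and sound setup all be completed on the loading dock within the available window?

The loading dock window is 35 − 4 = 31 hours.
Running back to back, the jobs need 8 + 9 + 9 = 26 hours on the loading dock.
Since 26 ≤ 31, they fit within the window.

Yes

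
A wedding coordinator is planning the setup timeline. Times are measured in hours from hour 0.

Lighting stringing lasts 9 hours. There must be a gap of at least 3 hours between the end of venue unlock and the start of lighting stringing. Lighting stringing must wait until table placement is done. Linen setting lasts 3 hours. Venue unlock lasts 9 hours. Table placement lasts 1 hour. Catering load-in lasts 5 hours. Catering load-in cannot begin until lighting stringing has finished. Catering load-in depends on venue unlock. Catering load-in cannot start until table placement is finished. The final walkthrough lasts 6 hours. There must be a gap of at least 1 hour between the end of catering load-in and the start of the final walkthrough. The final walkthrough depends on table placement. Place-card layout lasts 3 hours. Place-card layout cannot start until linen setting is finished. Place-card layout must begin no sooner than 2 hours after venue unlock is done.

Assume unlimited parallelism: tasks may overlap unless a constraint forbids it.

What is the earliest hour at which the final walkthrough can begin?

Nothing blocks table placement, so it runs from hour 0 to hour 1.
Venue unlock can start immediately at hour 0; it finishes at hour 9.
Lighting stringing cannot start until venue unlock (finishes hour 9, plus 3-hour gap → hour 12); table placement (finishes hour 1). The controlling bound is hour 12, so lighting stringing finishes at 12 + 9 = hour 21.
Catering load-in cannot start until lighting stringing (finishes hour 21); venue unlock (finishes hour 9); table placement (finishes hour 1). The controlling bound is hour 21, so catering load-in finishes at 21 + 5 = hour 26.
The final walkthrough waits on catering load-in (finishes hour 26, plus 1-hour gap → hour 27); table placement (finishes hour 1). The latest of these is hour 27, which is the earliest the final walkthrough can start.

27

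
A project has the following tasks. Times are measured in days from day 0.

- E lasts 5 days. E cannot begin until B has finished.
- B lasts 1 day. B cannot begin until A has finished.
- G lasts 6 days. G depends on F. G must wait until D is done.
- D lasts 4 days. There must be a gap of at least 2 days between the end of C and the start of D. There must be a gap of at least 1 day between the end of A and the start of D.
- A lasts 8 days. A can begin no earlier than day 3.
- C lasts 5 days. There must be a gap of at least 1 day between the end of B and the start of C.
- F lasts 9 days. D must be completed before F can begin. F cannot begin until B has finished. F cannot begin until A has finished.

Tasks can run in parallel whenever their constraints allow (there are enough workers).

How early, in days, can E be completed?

17

After its own release at day 3, A can start at day 3 and finishes at day 11.
B waits on A (finishes day 11), so it starts at day 11 and finishes at 11 + 1 = day 12.
E waits on B (finishes day 12), so it starts at day 12 and finishes at 12 + 5 = day 17.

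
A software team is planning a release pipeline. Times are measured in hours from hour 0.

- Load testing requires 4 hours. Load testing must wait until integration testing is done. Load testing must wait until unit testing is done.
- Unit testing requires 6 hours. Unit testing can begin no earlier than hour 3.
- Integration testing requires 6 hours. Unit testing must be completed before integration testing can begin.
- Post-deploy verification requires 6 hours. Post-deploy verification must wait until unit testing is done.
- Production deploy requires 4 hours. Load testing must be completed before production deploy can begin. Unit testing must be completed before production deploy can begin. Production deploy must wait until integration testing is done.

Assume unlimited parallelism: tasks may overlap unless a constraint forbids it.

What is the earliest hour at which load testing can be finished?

After its own release at hour 3, unit testing can start at hour 3 and finishes at hour 9.
After unit testing (finishes hour 9), integration testing can start at hour 9 and finishes at hour 15.
For load testing: integration testing (finishes hour 15); unit testing (finishes hour 9). Taking the maximum gives a start of hour 15, and it finishes at 15 + 4 = hour 19.

19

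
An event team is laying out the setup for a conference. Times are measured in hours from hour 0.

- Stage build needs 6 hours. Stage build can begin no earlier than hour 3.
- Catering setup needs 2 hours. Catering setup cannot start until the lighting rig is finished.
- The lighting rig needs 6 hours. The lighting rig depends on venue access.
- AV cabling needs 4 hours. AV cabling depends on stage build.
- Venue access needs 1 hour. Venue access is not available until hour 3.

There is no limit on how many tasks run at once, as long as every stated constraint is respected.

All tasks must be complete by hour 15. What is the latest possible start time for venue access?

To finish by hour 15, catering setup (duration 2) must start no later than hour 13.
The lighting rig must finish before catering setup (must start by hour 13). With a 6-hour duration, the lighting rig must start by 13 − 6 = hour 7.
Since the lighting rig (must start by hour 7) depends on it, venue access must finish by hour 7. Backing off its 1-hour duration gives a latest start of hour 6.

6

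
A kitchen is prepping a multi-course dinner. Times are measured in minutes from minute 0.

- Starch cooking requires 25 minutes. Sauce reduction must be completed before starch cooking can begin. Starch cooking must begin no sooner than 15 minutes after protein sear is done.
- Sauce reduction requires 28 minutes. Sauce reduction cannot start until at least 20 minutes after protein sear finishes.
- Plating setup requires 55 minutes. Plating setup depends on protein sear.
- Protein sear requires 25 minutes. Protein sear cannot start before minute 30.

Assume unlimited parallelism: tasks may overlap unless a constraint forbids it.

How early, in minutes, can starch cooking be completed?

Protein sear waits on its own release at minute 30, so it starts at minute 30 and finishes at 30 + 25 = minute 55.
Sauce reduction cannot begin until protein sear (finishes minute 55, plus 20-minute gap → minute 75). It runs from minute 75 to 75 + 28 = minute 103.
For starch cooking: sauce reduction (finishes minute 103); protein sear (finishes minute 55, plus 15-minute gap → minute 70). Taking the maximum gives a start of minute 103, and it finishes at 103 + 25 = minute 128.

128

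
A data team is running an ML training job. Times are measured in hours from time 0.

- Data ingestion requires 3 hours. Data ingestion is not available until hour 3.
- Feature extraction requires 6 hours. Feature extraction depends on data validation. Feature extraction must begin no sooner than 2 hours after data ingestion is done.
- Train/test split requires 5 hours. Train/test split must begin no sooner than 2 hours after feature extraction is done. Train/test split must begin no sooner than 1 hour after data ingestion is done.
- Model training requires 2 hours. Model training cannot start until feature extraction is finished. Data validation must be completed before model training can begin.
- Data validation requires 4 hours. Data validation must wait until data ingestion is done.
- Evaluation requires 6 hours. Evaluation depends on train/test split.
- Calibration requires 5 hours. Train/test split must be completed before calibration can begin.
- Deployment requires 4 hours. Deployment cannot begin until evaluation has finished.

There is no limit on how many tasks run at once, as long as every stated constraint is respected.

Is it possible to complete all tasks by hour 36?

Data ingestion cannot begin until its own release at hour 3. It runs from hour 3 to 3 + 3 = hour 6.
Data validation cannot begin until data ingestion (finishes hour 6). It runs from hour 6 to 6 + 4 = hour 10.
Feature extraction needs all of data validation (finishes hour 10); data ingestion (finishes hour 6, plus 2-hour gap → hour 8). That puts its earliest start at hour 10; it finishes at 10 + 6 = hour 16.
Model training cannot start until feature extraction (finishes hour 16); data validation (finishes hour 10). The controlling bound is hour 16, so model training finishes at 16 + 2 = hour 18.
For train/test split: feature extraction (finishes hour 16, plus 2-hour gap → hour 18); data ingestion (finishes hour 6, plus 1-hour gap → hour 7). Taking the maximum gives a start of hour 18, and it finishes at 18 + 5 = hour 23.
Calibration cannot begin until train/test split (finishes hour 23). It runs from hour 23 to 23 + 5 = hour 28.
Evaluation cannot begin until train/test split (finishes hour 23). It runs from hour 23 to 23 + 6 = hour 29.
Deployment cannot begin until evaluation (finishes hour 29). It runs from hour 29 to 29 + 4 = hour 33.
Every task is finished by hour 33, which is no later than the deadline of 36, so the schedule is feasible.

Yes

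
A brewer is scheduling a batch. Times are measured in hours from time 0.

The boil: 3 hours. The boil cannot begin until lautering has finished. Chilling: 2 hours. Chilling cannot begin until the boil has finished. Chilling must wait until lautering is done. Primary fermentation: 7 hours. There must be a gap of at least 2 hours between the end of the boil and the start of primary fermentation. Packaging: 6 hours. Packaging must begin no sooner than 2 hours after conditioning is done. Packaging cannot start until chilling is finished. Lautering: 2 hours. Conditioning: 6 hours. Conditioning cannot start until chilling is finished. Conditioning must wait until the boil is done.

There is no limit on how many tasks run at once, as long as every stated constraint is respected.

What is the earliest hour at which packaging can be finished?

Nothing blocks lautering, so it runs from hour 0 to hour 2.
The boil waits on lautering (finishes hour 2), so it starts at hour 2 and finishes at 2 + 3 = hour 5.
Chilling needs all of the boil (finishes hour 5); lautering (finishes hour 2). That puts its earliest start at hour 5; it finishes at 5 + 2 = hour 7.
Conditioning needs all of chilling (finishes hour 7); the boil (finishes hour 5). That puts its earliest start at hour 7; it finishes at 7 + 6 = hour 13.
Packaging cannot start until conditioning (finishes hour 13, plus 2-hour gap → hour 15); chilling (finishes hour 7). The controlling bound is hour 15, so packaging finishes at 15 + 6 = hour 21.

21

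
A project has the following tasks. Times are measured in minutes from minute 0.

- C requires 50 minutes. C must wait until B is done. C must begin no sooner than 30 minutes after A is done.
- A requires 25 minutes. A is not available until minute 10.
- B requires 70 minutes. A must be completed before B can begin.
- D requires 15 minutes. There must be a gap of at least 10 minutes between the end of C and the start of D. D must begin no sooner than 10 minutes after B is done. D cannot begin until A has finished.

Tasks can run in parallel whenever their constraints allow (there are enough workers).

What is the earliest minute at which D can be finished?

A waits on its own release at minute 10, so it starts at minute 10 and finishes at 10 + 25 = minute 35.
B waits on A (finishes minute 35), so it starts at minute 35 and finishes at 35 + 70 = minute 105.
C cannot start until B (finishes minute 105); A (finishes minute 35, plus 30-minute gap → minute 65). The controlling bound is minute 105, so C finishes at 105 + 50 = minute 155.
D needs all of C (finishes minute 155, plus 10-minute gap → minute 165); B (finishes minute 105, plus 10-minute gap → minute 115); A (finishes minute 35). That puts its earliest start at minute 165; it finishes at 165 + 15 = minute 180.

180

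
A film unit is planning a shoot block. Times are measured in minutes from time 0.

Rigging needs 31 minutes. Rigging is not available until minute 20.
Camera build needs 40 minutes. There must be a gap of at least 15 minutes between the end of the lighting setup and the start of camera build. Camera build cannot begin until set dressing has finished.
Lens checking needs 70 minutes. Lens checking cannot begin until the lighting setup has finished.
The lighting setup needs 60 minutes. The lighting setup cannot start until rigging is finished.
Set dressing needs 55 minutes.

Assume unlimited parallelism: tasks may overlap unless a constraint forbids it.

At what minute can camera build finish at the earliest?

Set dressing can start immediately at minute 0; it finishes at minute 55.
Rigging cannot begin until its own release at minute 20. It runs from minute 20 to 20 + 31 = minute 51.
The lighting setup cannot begin until rigging (finishes minute 51). It runs from minute 51 to 51 + 60 = minute 111.
Camera build needs all of the lighting setup (finishes minute 111, plus 15-minute gap → minute 126); set dressing (finishes minute 55). That puts its earliest start at minute 126; it finishes at 126 + 40 = minute 166.

166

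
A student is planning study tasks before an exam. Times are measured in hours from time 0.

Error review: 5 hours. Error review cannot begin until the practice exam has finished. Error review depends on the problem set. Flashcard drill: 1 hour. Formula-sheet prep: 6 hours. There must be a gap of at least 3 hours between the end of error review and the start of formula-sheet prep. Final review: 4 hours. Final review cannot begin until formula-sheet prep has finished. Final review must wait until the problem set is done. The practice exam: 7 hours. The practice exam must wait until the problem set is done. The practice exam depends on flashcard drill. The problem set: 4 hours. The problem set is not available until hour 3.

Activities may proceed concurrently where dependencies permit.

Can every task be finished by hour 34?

Flashcard drill can start immediately at hour 0; it finishes at hour 1.
The problem set cannot begin until its own release at hour 3. It runs from hour 3 to 3 + 4 = hour 7.
For the practice exam: the problem set (finishes hour 7); flashcard drill (finishes hour 1). Taking the maximum gives a start of hour 7, and it finishes at 7 + 7 = hour 14.
For error review: the practice exam (finishes hour 14); the problem set (finishes hour 7). Taking the maximum gives a start of hour 14, and it finishes at 14 + 5 = hour 19.
Formula-sheet prep cannot begin until error review (finishes hour 19, plus 3-hour gap → hour 22). It runs from hour 22 to 22 + 6 = hour 28.
Final review has to wait for formula-sheet prep (finishes hour 28); the problem set (finishes hour 7). The latest of these is hour 28, so final review runs hour 28 to 28 + 4 = hour 32.
Every task is finished by hour 32, which is no later than the deadline of 34, so the schedule is feasible.

Yes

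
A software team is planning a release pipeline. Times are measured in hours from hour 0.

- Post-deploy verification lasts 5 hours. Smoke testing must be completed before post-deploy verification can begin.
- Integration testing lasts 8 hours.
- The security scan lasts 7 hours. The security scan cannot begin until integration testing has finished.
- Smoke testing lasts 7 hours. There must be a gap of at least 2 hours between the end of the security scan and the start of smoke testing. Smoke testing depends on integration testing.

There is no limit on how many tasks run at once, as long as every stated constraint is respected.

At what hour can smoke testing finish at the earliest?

Integration testing has no prerequisites, so it starts at hour 0 and finishes at hour 8.
The security scan waits on integration testing (finishes hour 8), so it starts at hour 8 and finishes at 8 + 7 = hour 15.
Smoke testing cannot start until the security scan (finishes hour 15, plus 2-hour gap → hour 17); integration testing (finishes hour 8). The controlling bound is hour 17, so smoke testing finishes at 17 + 7 = hour 24.

24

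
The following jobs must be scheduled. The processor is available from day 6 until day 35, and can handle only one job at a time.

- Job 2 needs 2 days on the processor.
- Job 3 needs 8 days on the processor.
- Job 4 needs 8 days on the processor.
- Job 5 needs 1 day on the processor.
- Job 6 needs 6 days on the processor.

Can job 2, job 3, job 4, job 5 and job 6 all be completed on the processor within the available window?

The processor window is 35 − 6 = 29 days.
Running back to back, the jobs need 2 + 8 + 8 + 1 + 6 = 25 days on the processor.
Since 25 ≤ 29, they fit within the window.

Yes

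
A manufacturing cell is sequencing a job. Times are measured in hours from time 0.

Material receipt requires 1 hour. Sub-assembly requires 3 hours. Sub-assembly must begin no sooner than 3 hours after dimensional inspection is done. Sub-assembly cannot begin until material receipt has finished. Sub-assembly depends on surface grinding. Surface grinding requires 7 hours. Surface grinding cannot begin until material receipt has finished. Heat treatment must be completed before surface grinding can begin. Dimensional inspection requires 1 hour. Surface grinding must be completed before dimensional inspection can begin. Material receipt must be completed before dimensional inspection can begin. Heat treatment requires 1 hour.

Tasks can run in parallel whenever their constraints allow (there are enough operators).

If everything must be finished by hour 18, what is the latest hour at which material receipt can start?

3

To finish by hour 18, sub-assembly (duration 3) must start no later than hour 15.
Dimensional inspection feeds into sub-assembly (must start by hour 15, minus 3-hour gap → hour 12); so dimensional inspection must finish by hour 12 and therefore start by hour 11.
For surface grinding: dimensional inspection (must start by hour 11); sub-assembly (must start by hour 15). The most restrictive is hour 11; with a 7-hour duration, surface grinding must start by hour 4.
Material receipt has several dependents: surface grinding (must start by hour 4); dimensional inspection (must start by hour 11); sub-assembly (must start by hour 15). The earliest of those limits is hour 4, so material receipt must start by 4 − 1 = hour 3.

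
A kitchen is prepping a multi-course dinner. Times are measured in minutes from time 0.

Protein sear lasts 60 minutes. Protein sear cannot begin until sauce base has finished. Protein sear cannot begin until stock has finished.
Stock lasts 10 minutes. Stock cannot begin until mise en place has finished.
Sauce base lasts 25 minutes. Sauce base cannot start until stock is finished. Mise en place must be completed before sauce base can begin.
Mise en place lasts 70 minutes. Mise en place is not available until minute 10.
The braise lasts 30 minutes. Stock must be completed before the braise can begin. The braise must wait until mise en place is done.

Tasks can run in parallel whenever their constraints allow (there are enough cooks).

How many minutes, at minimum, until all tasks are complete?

Mise en place cannot begin until its own release at minute 10. It runs from minute 10 to 10 + 70 = minute 80.
Stock cannot begin until mise en place (finishes minute 80). It runs from minute 80 to 80 + 10 = minute 90.
The braise cannot start until stock (finishes minute 90); mise en place (finishes minute 80). The controlling bound is minute 90, so the braise finishes at 90 + 30 = minute 120.
Sauce base needs all of stock (finishes minute 90); mise en place (finishes minute 80). That puts its earliest start at minute 90; it finishes at 90 + 25 = minute 115.
For protein sear: sauce base (finishes minute 115); stock (finishes minute 90). Taking the maximum gives a start of minute 115, and it finishes at 115 + 60 = minute 175.
All tasks are finished once the last one completes. Finish times: Mise en place at 80, Stock at 90, Sauce base at 115, The braise at 120, Protein sear at 175. The latest is minute 175.

175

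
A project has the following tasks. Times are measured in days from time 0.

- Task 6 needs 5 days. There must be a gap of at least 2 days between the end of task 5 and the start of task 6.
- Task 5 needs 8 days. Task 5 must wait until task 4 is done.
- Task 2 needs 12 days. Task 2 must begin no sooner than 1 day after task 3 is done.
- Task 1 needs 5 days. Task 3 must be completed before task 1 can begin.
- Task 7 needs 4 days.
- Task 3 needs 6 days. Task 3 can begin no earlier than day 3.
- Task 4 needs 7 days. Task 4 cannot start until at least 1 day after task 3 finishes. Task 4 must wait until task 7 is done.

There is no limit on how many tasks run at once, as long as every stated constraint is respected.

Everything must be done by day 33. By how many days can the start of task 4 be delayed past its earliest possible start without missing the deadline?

1

Nothing blocks task 7, so it runs from day 0 to day 4.
Task 3 waits on its own release at day 3, so it starts at day 3 and finishes at 3 + 6 = day 9.
Task 4 has to wait for task 3 (finishes day 9, plus 1-day gap → day 10); task 7 (finishes day 4). The latest of these is day 10, so task 4 runs day 10 to 10 + 7 = day 17.

Working backward from the deadline:
Nothing follows task 6; the deadline of day 33 is its only limit. It must start by 33 − 5 = day 28.
Task 5 must finish before task 6 (must start by day 28, minus 2-day gap → day 26). With an 8-day duration, task 5 must start by 26 − 8 = day 18.
Task 4 feeds into task 5 (must start by day 18); so task 4 must finish by day 18 and therefore start by day 11.
So task 4 can start as early as day 10 and as late as day 11, giving 11 − 10 = 1 day of slack.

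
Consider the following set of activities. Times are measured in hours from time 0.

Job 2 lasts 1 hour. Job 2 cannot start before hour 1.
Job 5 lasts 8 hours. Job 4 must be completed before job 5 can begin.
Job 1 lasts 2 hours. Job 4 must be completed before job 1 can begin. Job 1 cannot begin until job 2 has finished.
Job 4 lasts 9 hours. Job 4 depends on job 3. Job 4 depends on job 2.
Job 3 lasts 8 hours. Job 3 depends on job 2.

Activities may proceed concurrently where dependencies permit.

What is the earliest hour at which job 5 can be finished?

27

After its own release at hour 1, job 2 can start at hour 1 and finishes at hour 2.
Job 3 cannot begin until job 2 (finishes hour 2). It runs from hour 2 to 2 + 8 = hour 10.
For job 4: job 3 (finishes hour 10); job 2 (finishes hour 2). Taking the maximum gives a start of hour 10, and it finishes at 10 + 9 = hour 19.
After job 4 (finishes hour 19), job 5 can start at hour 19 and finishes at hour 27.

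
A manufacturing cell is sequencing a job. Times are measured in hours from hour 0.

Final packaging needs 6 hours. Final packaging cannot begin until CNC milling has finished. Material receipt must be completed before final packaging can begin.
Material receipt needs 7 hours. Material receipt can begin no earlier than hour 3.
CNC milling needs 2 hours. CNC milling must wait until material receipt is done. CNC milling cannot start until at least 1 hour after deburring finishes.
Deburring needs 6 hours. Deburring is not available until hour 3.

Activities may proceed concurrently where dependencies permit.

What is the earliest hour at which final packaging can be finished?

18

After its own release at hour 3, deburring can start at hour 3 and finishes at hour 9.
Material receipt waits on its own release at hour 3, so it starts at hour 3 and finishes at 3 + 7 = hour 10.
For CNC milling: material receipt (finishes hour 10); deburring (finishes hour 9, plus 1-hour gap → hour 10). Taking the maximum gives a start of hour 10, and it finishes at 10 + 2 = hour 12.
Final packaging needs all of CNC milling (finishes hour 12); material receipt (finishes hour 10). That puts its earliest start at hour 12; it finishes at 12 + 6 = hour 18.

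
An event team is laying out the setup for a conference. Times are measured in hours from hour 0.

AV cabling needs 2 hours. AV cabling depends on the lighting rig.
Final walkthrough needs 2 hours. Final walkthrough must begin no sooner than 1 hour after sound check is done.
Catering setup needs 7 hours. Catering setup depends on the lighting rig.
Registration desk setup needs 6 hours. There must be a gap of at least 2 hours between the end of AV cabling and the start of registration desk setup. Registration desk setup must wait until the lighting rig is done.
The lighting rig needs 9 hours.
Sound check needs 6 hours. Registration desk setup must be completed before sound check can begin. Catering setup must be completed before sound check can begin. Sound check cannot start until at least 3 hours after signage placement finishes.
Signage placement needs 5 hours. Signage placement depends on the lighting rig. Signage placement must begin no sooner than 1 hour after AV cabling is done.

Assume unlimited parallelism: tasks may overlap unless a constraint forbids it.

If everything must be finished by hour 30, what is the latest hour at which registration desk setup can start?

To finish by hour 30, final walkthrough (duration 2) must start no later than hour 28.
Sound check feeds into final walkthrough (must start by hour 28, minus 1-hour gap → hour 27); so sound check must finish by hour 27 and therefore start by hour 21.
Registration desk setup must finish before sound check (must start by hour 21). With a 6-hour duration, registration desk setup must start by 21 − 6 = hour 15.

15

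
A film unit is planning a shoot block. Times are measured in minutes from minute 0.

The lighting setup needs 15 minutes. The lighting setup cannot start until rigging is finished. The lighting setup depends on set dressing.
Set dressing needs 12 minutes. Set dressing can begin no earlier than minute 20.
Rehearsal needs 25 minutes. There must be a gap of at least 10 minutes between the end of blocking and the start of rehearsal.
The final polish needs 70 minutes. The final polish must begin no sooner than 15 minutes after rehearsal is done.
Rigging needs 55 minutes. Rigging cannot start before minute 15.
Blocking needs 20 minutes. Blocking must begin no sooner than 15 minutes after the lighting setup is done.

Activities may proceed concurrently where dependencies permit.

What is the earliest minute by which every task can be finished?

240

Set dressing waits on its own release at minute 20, so it starts at minute 20 and finishes at 20 + 12 = minute 32.
Rigging waits on its own release at minute 15, so it starts at minute 15 and finishes at 15 + 55 = minute 70.
For the lighting setup: rigging (finishes minute 70); set dressing (finishes minute 32). Taking the maximum gives a start of minute 70, and it finishes at 70 + 15 = minute 85.
Blocking waits on the lighting setup (finishes minute 85, plus 15-minute gap → minute 100), so it starts at minute 100 and finishes at 100 + 20 = minute 120.
Rehearsal cannot begin until blocking (finishes minute 120, plus 10-minute gap → minute 130). It runs from minute 130 to 130 + 25 = minute 155.
The final polish cannot begin until rehearsal (finishes minute 155, plus 15-minute gap → minute 170). It runs from minute 170 to 170 + 70 = minute 240.
All tasks are finished once the last one completes. Finish times: Rigging at 70, Set dressing at 32, The lighting setup at 85, Blocking at 120, Rehearsal at 155, The final polish at 240. The latest is minute 240.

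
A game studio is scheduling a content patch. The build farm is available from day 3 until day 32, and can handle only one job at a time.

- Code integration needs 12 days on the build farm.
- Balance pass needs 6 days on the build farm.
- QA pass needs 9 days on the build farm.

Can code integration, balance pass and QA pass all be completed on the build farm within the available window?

The build farm window is 32 − 3 = 29 days.
Running back to back, the jobs need 12 + 6 + 9 = 27 days on the build farm.
Since 27 ≤ 29, they fit within the window.

Yes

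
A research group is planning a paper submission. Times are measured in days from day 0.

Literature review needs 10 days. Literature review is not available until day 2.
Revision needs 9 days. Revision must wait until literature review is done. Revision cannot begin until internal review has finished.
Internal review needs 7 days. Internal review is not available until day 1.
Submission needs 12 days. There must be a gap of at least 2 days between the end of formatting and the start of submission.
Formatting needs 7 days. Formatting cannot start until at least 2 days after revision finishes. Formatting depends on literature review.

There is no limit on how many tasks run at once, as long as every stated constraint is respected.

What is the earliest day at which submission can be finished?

44

Internal review cannot begin until its own release at day 1. It runs from day 1 to 1 + 7 = day 8.
After its own release at day 2, literature review can start at day 2 and finishes at day 12.
Revision has to wait for literature review (finishes day 12); internal review (finishes day 8). The latest of these is day 12, so revision runs day 12 to 12 + 9 = day 21.
Formatting has to wait for revision (finishes day 21, plus 2-day gap → day 23); literature review (finishes day 12). The latest of these is day 23, so formatting runs day 23 to 23 + 7 = day 30.
After formatting (finishes day 30, plus 2-day gap → day 32), submission can start at day 32 and finishes at day 44.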